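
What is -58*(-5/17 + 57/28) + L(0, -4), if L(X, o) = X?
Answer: -24041/238 ≈ -101.01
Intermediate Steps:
-58*(-5/17 + 57/28) + L(0, -4) = -58*(-5/17 + 57/28) + 0 = -58*829/476 + 0 = -24041/238 + 0 = -24041/238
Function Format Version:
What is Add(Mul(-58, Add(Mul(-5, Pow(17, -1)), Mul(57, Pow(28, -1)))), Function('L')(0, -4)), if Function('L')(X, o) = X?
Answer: Rational(-24041, 238) ≈ -101.01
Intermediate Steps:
Add(Mul(-58, Add(Mul(-5, Pow(17, -1)), Mul(57, Pow(28, -1)))), Function('L')(0, -4)) = Add(Mul(-58, Add(Mul(-5, Pow(17, -1)), Mul(57, Pow(28, -1)))), 0) = Add(Mul(-58, Add(Mul(-5, Rational(1, 17)), Mul(57, Rational(1, 28)))), 0) = Add(Mul(-58, Add(Rational(-5, 17), Rational(57, 28))), 0) = Add(Mul(-58, Rational(829, 476)), 0) = Add(Rational(-24041, 238), 0) = Rational(-24041, 238)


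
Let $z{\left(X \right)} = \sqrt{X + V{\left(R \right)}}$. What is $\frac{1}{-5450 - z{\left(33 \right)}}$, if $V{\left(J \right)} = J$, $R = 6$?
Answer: $- \frac{5450}{29702461} + \frac{\sqrt{39}}{29702461} \approx -0.00018328$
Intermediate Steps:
$z{\left(X \right)} = \sqrt{6 + X}$ ($z{\left(X \right)} = \sqrt{X + 6} = \sqrt{6 + X}$)
$\frac{1}{-5450 - z{\left(33 \right)}} = \frac{1}{-5450 - \sqrt{6 + 33}} = \frac{1}{-5450 - \sqrt{39}}$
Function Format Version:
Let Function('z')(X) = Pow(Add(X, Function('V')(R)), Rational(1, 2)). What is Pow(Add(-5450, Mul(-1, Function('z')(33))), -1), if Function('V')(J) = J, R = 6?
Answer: Add(Rational(-5450, 29702461), Mul(Rational(1, 29702461), Pow(39, Rational(1, 2)))) ≈ -0.00018328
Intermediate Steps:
Function('z')(X) = Pow(Add(6, X), Rational(1, 2)) (Function('z')(X) = Pow(Add(X, 6), Rational(1, 2)) = Pow(Add(6, X), Rational(1, 2)))
Pow(Add(-5450, Mul(-1, Function('z')(33))), -1) = Pow(Add(-5450, Mul(-1, Pow(Add(6, 33), Rational(1, 2)))), -1) = Pow(Add(-5450, Mul(-1, Pow(39, Rational(1, 2)))), -1)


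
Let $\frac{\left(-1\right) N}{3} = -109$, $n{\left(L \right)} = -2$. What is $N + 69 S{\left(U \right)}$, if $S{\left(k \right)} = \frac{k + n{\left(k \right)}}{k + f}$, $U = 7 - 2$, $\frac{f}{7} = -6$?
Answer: $\frac{11892}{37} \approx 321.41$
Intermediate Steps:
$f = -42$ ($f = 7 \left(-6\right) = -42$)
$U = 5$ ($U = 7 - 2 = 5$)
$N = 327$ ($N = \left(-3\right) \left(-109\right) = 327$)
$S{\left(k \right)} = \frac{-2 + k}{-42 + k}$ ($S{\left(k \right)} = \frac{k - 2}{k - 42} = \frac{-2 + k}{-42 + k}$)
$N + 69 S{\left(U \right)} = 327 + 69 \frac{-2 + 5}{-42 + 5} = 327 + 69 \frac{1}{-37} \cdot 3 = 327 + 69 \left(\left(- \frac{1}{37}\right) 3\right) = 327 + 69 \left(- \frac{3}{37}\right) = 327 - \frac{207}{37} = \frac{11892}{37}$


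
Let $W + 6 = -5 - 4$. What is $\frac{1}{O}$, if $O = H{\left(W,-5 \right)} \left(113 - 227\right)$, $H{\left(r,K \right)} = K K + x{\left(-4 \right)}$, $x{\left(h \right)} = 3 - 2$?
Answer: $- \frac{1}{2964} \approx -0.00033738$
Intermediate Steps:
$x{\left(h \right)} = 1$ ($x{\left(h \right)} = 3 - 2 = 1$)
$W = -15$ ($W = -6 - 9 = -15$)
$H{\left(r,K \right)} = 1 + K^{2}$ ($H{\left(r,K \right)} = K K + 1 = K^{2} + 1 = 1 + K^{2}$)
$O = -2964$ ($O = \left(1 + \left(-5\right)^{2}\right) \left(113 - 227\right) = \left(1 + 25\right) \left(-114\right) = 26 \left(-114\right) = -2964$)
$\frac{1}{O} = \frac{1}{-2964} = - \frac{1}{2964}$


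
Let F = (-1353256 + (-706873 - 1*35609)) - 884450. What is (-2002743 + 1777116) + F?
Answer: -3205815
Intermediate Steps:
F = -2980188 (F = (-1353256 + (-706873 - 35609)) - 884450 = (-1353256 - 742482) - 884450 = -2095738 - 884450 = -2980188)
(-2002743 + 1777116) + F = (-2002743 + 1777116) - 2980188 = -225627 - 2980188 = -3205815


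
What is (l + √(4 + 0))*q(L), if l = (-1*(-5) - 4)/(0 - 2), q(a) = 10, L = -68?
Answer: 15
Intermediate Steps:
l = -½ (l = (5 - 4)/(-2) = 1*(-½) = -½ ≈ -0.50000)
(l + √(4 + 0))*q(L) = (-½ + √(4 + 0))*10 = (-½ + √4)*10 = (-½ + 2)*10 = (3/2)*10 = 15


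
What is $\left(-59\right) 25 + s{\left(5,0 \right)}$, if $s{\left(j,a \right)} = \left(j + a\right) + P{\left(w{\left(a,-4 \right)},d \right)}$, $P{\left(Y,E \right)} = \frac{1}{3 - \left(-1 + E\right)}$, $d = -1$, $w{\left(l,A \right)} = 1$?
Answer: $- \frac{7349}{5} \approx -1469.8$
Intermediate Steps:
$P{\left(Y,E \right)} = \frac{1}{4 - E}$
$s{\left(j,a \right)} = \frac{1}{5} + a + j$ ($s{\left(j,a \right)} = \left(j + a\right) - \frac{1}{-4 - 1} = \left(a + j\right) - \frac{1}{-5} = \left(a + j\right) - - \frac{1}{5} = \left(a + j\right) + \frac{1}{5} = \frac{1}{5} + a + j$)
$\left(-59\right) 25 + s{\left(5,0 \right)} = \left(-59\right) 25 + \left(\frac{1}{5} + 0 + 5\right) = -1475 + \frac{26}{5} = - \frac{7349}{5}$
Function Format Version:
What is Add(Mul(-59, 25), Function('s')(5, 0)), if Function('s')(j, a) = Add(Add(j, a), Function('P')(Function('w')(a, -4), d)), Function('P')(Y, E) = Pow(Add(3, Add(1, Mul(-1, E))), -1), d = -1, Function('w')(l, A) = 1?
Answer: Rational(-7349, 5) ≈ -1469.8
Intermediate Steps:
Function('P')(Y, E) = Pow(Add(4, Mul(-1, E)), -1)
Function('s')(j, a) = Add(Rational(1, 5), a, j) (Function('s')(j, a) = Add(Add(j, a), Mul(-1, Pow(Add(-4, -1), -1))) = Add(Add(a, j), Mul(-1, Pow(-5, -1))) = Add(Add(a, j), Mul(-1, Rational(-1, 5))) = Add(Add(a, j), Rational(1, 5)) = Add(Rational(1, 5), a, j))
Add(Mul(-59, 25), Function('s')(5, 0)) = Add(Mul(-59, 25), Add(Rational(1, 5), 0, 5)) = Add(-1475, Rational(26, 5)) = Rational(-7349, 5)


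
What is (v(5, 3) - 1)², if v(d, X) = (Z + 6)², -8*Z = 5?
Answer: 3186225/4096 ≈ 777.89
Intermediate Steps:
Z = -5/8 (Z = -⅛*5 = -5/8 ≈ -0.62500)
v(d, X) = 1849/64 (v(d, X) = (-5/8 + 6)² = (43/8)² = 1849/64)
(v(5, 3) - 1)² = (1849/64 - 1)² = (1785/64)² = 3186225/4096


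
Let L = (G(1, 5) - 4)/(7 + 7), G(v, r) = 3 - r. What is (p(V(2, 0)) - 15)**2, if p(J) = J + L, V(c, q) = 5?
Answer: 5329/49 ≈ 108.76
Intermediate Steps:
L = -3/7 (L = ((3 - 1*5) - 4)/(7 + 7) = ((3 - 5) - 4)/14 = (-2 - 4)*(1/14) = -6*1/14 = -3/7 ≈ -0.42857)
p(J) = -3/7 + J (p(J) = J - 3/7 = -3/7 + J)
(p(V(2, 0)) - 15)**2 = ((-3/7 + 5) - 15)**2 = (32/7 - 15)**2 = (-73/7)**2 = 5329/49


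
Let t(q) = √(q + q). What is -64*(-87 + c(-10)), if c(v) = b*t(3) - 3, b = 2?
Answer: 5760 - 128*√6 ≈ 5446.5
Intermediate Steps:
t(q) = √2*√q (t(q) = √(2*q) = √2*√q)
c(v) = -3 + 2*√6 (c(v) = 2*(√2*√3) - 3 = 2*√6 - 3 = -3 + 2*√6)
-64*(-87 + c(-10)) = -64*(-87 + (-3 + 2*√6)) = -64*(-90 + 2*√6) = 5760 - 128*√6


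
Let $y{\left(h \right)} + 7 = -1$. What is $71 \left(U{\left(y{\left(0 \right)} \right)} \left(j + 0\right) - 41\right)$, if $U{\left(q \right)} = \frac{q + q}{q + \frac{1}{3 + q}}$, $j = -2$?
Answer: $- \frac{130711}{41} \approx -3188.1$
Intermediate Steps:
$y{\left(h \right)} = -8$ ($y{\left(h \right)} = -7 - 1 = -8$)
$U{\left(q \right)} = \frac{2 q}{q + \frac{1}{3 + q}}$
$71 \left(U{\left(y{\left(0 \right)} \right)} \left(j + 0\right) - 41\right) = 71 \left(2 \left(-8\right) \frac{1}{1 + \left(-8\right)^{2} + 3 \left(-8\right)} \left(3 - 8\right) \left(-2 + 0\right) - 41\right) = 71 \left(2 \left(-8\right) \frac{1}{1 + 64 - 24} \left(-5\right) \left(-2\right) - 41\right) = 71 \left(2 \left(-8\right) \frac{1}{41} \left(-5\right) \left(-2\right) - 41\right) = 71 \left(\frac{80}{41} \left(-2\right) - 41\right) = 71 \left(- \frac{160}{41} - 41\right) = 71 \left(- \frac{1841}{41}\right) = - \frac{130711}{41}$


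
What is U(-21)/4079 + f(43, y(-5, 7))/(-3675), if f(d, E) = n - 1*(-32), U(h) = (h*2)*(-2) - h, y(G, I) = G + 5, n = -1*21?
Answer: 341006/14990325 ≈ 0.022748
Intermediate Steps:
n = -21
y(G, I) = 5 + G
U(h) = -5*h (U(h) = (2*h)*(-2) - h = -4*h - h = -5*h)
f(d, E) = 11 (f(d, E) = -21 - 1*(-32) = -21 + 32 = 11)
U(-21)/4079 + f(43, y(-5, 7))/(-3675) = -5*(-21)/4079 + 11/(-3675) = 105*(1/4079) + 11*(-1/3675) = 105/4079 - 11/3675 = 341006/14990325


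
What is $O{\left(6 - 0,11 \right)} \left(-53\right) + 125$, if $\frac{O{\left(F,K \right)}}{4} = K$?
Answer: $-2207$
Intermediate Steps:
$O{\left(F,K \right)} = 4 K$
$O{\left(6 - 0,11 \right)} \left(-53\right) + 125 = 4 \cdot 11 \left(-53\right) + 125 = 44 \left(-53\right) + 125 = -2332 + 125 = -2207$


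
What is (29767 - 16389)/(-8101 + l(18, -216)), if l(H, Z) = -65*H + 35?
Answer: -6689/4618 ≈ -1.4485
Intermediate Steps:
l(H, Z) = 35 - 65*H
(29767 - 16389)/(-8101 + l(18, -216)) = (29767 - 16389)/(-8101 + (35 - 65*18)) = 13378/(-8101 + (35 - 1170)) = 13378/(-8101 - 1135) = 13378/(-9236) = 13378*(-1/9236) = -6689/4618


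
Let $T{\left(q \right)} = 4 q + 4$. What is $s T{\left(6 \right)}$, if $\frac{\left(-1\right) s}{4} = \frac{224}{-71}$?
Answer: $\frac{25088}{71} \approx 353.35$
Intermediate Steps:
$s = \frac{896}{71}$ ($s = - 4 \frac{224}{-71} = - 4 \cdot 224 \left(- \frac{1}{71}\right) = \left(-4\right) \left(- \frac{224}{71}\right) = \frac{896}{71} \approx 12.62$)
$T{\left(q \right)} = 4 + 4 q$
$s T{\left(6 \right)} = \frac{896 \left(4 + 4 \cdot 6\right)}{71} = \frac{896 \left(4 + 24\right)}{71} = \frac{896}{71} \cdot 28 = \frac{25088}{71}$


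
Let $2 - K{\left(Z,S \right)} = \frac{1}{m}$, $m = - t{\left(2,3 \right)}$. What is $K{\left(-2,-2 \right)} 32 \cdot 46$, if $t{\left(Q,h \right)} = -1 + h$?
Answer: $3680$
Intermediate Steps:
$m = -2$ ($m = - (-1 + 3) = \left(-1\right) 2 = -2$)
$K{\left(Z,S \right)} = \frac{5}{2}$ ($K{\left(Z,S \right)} = 2 - \frac{1}{-2} = 2 - - \frac{1}{2} = 2 + \frac{1}{2} = \frac{5}{2}$)
$K{\left(-2,-2 \right)} 32 \cdot 46 = \frac{5}{2} \cdot 32 \cdot 46 = 80 \cdot 46 = 3680$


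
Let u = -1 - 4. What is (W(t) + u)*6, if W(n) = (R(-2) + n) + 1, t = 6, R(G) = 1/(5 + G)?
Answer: 14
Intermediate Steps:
u = -5
W(n) = 4/3 + n (W(n) = (1/(5 - 2) + n) + 1 = (1/3 + n) + 1 = (⅓ + n) + 1 = 4/3 + n)
(W(t) + u)*6 = ((4/3 + 6) - 5)*6 = (22/3 - 5)*6 = (7/3)*6 = 14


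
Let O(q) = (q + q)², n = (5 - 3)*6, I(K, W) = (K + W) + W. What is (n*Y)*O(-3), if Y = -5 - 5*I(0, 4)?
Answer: -19440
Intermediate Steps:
I(K, W) = K + 2*W
n = 12 (n = 2*6 = 12)
Y = -45 (Y = -5 - 5*(0 + 2*4) = -5 - 5*(0 + 8) = -5 - 5*8 = -5 - 40 = -45)
O(q) = 4*q² (O(q) = (2*q)² = 4*q²)
(n*Y)*O(-3) = (12*(-45))*(4*(-3)²) = -2160*9 = -540*36 = -19440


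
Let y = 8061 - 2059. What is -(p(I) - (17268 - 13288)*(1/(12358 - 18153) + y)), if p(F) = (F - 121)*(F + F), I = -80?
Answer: 27648871404/1159 ≈ 2.3856e+7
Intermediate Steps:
y = 6002
p(F) = 2*F*(-121 + F) (p(F) = (-121 + F)*(2*F) = 2*F*(-121 + F))
-(p(I) - (17268 - 13288)*(1/(12358 - 18153) + y)) = -(2*(-80)*(-121 - 80) - (17268 - 13288)*(1/(12358 - 18153) + 6002)) = -(2*(-80)*(-201) - 3980*(1/(-5795) + 6002)) = -(32160 - 3980*(-1/5795 + 6002)) = -(32160 - 3980*34781589/5795) = -(32160 - 1*27686144844/1159) = -(32160 - 27686144844/1159) = -1*(-27648871404/1159) = 27648871404/1159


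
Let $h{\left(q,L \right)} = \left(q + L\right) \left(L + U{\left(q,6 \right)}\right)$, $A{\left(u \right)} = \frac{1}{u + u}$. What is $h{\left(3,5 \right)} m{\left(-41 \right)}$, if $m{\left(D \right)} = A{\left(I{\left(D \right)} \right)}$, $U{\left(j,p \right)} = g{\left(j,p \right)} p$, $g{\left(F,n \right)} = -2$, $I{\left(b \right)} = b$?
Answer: $\frac{28}{41} \approx 0.68293$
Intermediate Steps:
$U{\left(j,p \right)} = - 2 p$
$A{\left(u \right)} = \frac{1}{2 u}$
$m{\left(D \right)} = \frac{1}{2 D}$
$h{\left(q,L \right)} = \left(-12 + L\right) \left(L + q\right)$ ($h{\left(q,L \right)} = \left(q + L\right) \left(L - 12\right) = \left(L + q\right) \left(L - 12\right) = \left(L + q\right) \left(-12 + L\right) = \left(-12 + L\right) \left(L + q\right)$)
$h{\left(3,5 \right)} m{\left(-41 \right)} = \left(5^{2} - 60 - 36 + 5 \cdot 3\right) \frac{1}{2 \left(-41\right)} = \left(25 - 60 - 36 + 15\right) \frac{1}{2} \left(- \frac{1}{41}\right) = \left(-56\right) \left(- \frac{1}{82}\right) = \frac{28}{41}$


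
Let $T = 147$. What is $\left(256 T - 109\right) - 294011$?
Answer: $-256488$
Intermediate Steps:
$\left(256 T - 109\right) - 294011 = \left(256 \cdot 147 - 109\right) - 294011 = \left(37632 - 109\right) - 294011 = 37523 - 294011 = -256488$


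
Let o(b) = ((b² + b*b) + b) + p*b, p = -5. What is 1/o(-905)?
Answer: 1/1641670 ≈ 6.0914e-7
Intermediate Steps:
o(b) = -4*b + 2*b² (o(b) = ((b² + b*b) + b) - 5*b = ((b² + b²) + b) - 5*b = (2*b² + b) - 5*b = (b + 2*b²) - 5*b = -4*b + 2*b²)
1/o(-905) = 1/(2*(-905)*(-2 - 905)) = 1/(2*(-905)*(-907)) = 1/1641670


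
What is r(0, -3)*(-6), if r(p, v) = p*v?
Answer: 0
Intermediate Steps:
r(0, -3)*(-6) = (0*(-3))*(-6) = 0*(-6) = 0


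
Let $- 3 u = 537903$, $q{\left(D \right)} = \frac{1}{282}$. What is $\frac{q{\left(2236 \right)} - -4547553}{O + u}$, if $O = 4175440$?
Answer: $\frac{183201421}{160987314} \approx 1.138$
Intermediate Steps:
$q{\left(D \right)} = \frac{1}{282}$
$u = -179301$ ($u = \left(- \frac{1}{3}\right) 537903 = -179301$)
$\frac{q{\left(2236 \right)} - -4547553}{O + u} = \frac{\frac{1}{282} - -4547553}{4175440 - 179301} = \frac{\frac{1}{282} + 4547553}{3996139} = \frac{1282409947}{282} \cdot \frac{1}{3996139} = \frac{183201421}{160987314}$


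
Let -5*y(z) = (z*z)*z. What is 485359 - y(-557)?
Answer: -170381898/5 ≈ -3.4076e+7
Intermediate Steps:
y(z) = -z³/5 (y(z) = -z*z*z/5 = -z²*z/5 = -z³/5)
485359 - y(-557) = 485359 - (-1)*(-557)³/5 = 485359 - (-1)*(-172808693)/5 = 485359 - 1*172808693/5 = 485359 - 172808693/5 = -170381898/5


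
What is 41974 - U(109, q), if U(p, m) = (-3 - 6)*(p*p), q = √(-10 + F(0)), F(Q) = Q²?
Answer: 148903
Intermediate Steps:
q = I*√10 (q = √(-10 + 0²) = √(-10 + 0) = √(-10) = I*√10 ≈ 3.1623*I)
U(p, m) = -9*p²
41974 - U(109, q) = 41974 - (-9)*109² = 41974 - (-9)*11881 = 41974 - 1*(-106929) = 41974 + 106929 = 148903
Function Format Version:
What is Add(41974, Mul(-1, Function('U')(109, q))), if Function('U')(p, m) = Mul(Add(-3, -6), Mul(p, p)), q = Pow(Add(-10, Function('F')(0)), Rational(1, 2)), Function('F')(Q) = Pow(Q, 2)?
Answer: 148903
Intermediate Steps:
q = Mul(I, Pow(10, Rational(1, 2))) (q = Pow(Add(-10, Pow(0, 2)), Rational(1, 2)) = Pow(Add(-10, 0), Rational(1, 2)) = Pow(-10, Rational(1, 2)) = Mul(I, Pow(10, Rational(1, 2))) ≈ Mul(3.1623, I))
Function('U')(p, m) = Mul(-9, Pow(p, 2))
Add(41974, Mul(-1, Function('U')(109, q))) = Add(41974, Mul(-1, Mul(-9, Pow(109, 2)))) = Add(41974, Mul(-1, Mul(-9, 11881))) = Add(41974, Mul(-1, -106929)) = Add(41974, 106929) = 148903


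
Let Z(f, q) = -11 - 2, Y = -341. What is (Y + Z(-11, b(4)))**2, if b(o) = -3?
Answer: 125316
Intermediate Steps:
Z(f, q) = -13
(Y + Z(-11, b(4)))**2 = (-341 - 13)**2 = (-354)**2 = 125316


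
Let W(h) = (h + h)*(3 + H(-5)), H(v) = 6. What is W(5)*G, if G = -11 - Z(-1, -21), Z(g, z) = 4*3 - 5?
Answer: -1620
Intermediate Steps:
W(h) = 18*h (W(h) = (h + h)*(3 + 6) = (2*h)*9 = 18*h)
Z(g, z) = 7 (Z(g, z) = 12 - 5 = 7)
G = -18 (G = -11 - 1*7 = -11 - 7 = -18)
W(5)*G = (18*5)*(-18) = 90*(-18) = -1620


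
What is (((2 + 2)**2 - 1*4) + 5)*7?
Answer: 119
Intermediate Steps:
(((2 + 2)**2 - 1*4) + 5)*7 = ((4**2 - 4) + 5)*7 = ((16 - 4) + 5)*7 = (12 + 5)*7 = 17*7 = 119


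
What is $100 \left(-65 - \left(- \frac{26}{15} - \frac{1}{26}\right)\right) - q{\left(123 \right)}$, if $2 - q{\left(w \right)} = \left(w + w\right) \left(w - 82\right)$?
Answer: $\frac{146686}{39} \approx 3761.2$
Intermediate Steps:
$q{\left(w \right)} = 2 - 2 w \left(-82 + w\right)$ ($q{\left(w \right)} = 2 - \left(w + w\right) \left(w - 82\right) = 2 - 2 w \left(-82 + w\right)$)
$100 \left(-65 - \left(- \frac{26}{15} - \frac{1}{26}\right)\right) - q{\left(123 \right)} = 100 \left(-65 - \left(- \frac{26}{15} - \frac{1}{26}\right)\right) - \left(2 - 2 \cdot 123^{2} + 164 \cdot 123\right) = 100 \left(-65 - - \frac{691}{390}\right) - \left(2 - 30258 + 20172\right) = 100 \left(-65 + \left(\frac{1}{26} + \frac{26}{15}\right)\right) - \left(2 - 30258 + 20172\right) = 100 \left(-65 + \frac{691}{390}\right) - -10084 = 100 \left(- \frac{24659}{390}\right) + 10084 = - \frac{246590}{39} + 10084 = \frac{146686}{39}$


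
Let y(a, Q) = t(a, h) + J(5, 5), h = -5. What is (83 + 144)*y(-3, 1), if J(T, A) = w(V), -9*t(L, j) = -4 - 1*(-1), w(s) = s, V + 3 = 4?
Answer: 908/3 ≈ 302.67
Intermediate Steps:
V = 1 (V = -3 + 4 = 1)
t(L, j) = ⅓ (t(L, j) = -(-4 - 1*(-1))/9 = -(-4 + 1)/9 = -⅑*(-3) = ⅓)
J(T, A) = 1
y(a, Q) = 4/3 (y(a, Q) = ⅓ + 1 = 4/3)
(83 + 144)*y(-3, 1) = (83 + 144)*(4/3) = 227*(4/3) = 908/3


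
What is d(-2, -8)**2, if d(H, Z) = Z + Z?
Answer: 256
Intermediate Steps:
d(H, Z) = 2*Z
d(-2, -8)**2 = (2*(-8))**2 = (-16)**2 = 256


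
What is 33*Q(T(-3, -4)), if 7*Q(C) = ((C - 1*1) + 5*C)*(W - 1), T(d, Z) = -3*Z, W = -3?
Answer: -9372/7 ≈ -1338.9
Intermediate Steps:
Q(C) = 4/7 - 24*C/7 (Q(C) = (((C - 1*1) + 5*C)*(-3 - 1))/7 = (((C - 1) + 5*C)*(-4))/7 = (((-1 + C) + 5*C)*(-4))/7 = ((-1 + 6*C)*(-4))/7 = (4 - 24*C)/7 = 4/7 - 24*C/7)
33*Q(T(-3, -4)) = 33*(4/7 - (-72)*(-4)/7) = 33*(4/7 - 24/7*12) = 33*(4/7 - 288/7) = 33*(-284/7) = -9372/7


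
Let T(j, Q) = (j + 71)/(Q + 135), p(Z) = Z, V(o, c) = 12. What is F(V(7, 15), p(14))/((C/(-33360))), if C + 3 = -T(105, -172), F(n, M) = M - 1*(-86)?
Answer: -24686400/13 ≈ -1.8990e+6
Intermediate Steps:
T(j, Q) = (71 + j)/(135 + Q)
F(n, M) = 86 + M (F(n, M) = M + 86 = 86 + M)
C = 65/37 (C = -3 - (71 + 105)/(135 - 172) = -3 - 176/(-37) = -3 - (-1)*176/37 = -3 - 1*(-176/37) = -3 + 176/37 = 65/37 ≈ 1.7568)
F(V(7, 15), p(14))/((C/(-33360))) = (86 + 14)/(((65/37)/(-33360))) = 100/(((65/37)*(-1/33360))) = 100/(-13/246864) = 100*(-246864/13) = -24686400/13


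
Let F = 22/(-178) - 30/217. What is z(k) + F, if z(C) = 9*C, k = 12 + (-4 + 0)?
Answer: 1385479/19313 ≈ 71.738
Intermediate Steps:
F = -5057/19313 (F = 22*(-1/178) - 30*1/217 = -11/89 - 30/217 = -5057/19313 ≈ -0.26184)
k = 8 (k = 12 - 4 = 8)
z(k) + F = 9*8 - 5057/19313 = 72 - 5057/19313 = 1385479/19313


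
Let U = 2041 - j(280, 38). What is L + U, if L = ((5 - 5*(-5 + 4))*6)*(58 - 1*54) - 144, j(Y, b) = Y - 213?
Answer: 2070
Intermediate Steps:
j(Y, b) = -213 + Y
U = 1974 (U = 2041 - (-213 + 280) = 2041 - 1*67 = 2041 - 67 = 1974)
L = 96 (L = ((5 - 5*(-1))*6)*(58 - 54) - 144 = ((5 + 5)*6)*4 - 144 = (10*6)*4 - 144 = 60*4 - 144 = 240 - 144 = 96)
L + U = 96 + 1974 = 2070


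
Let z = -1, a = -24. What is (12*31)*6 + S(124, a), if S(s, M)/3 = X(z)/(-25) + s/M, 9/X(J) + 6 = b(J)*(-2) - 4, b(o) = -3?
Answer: 221677/100 ≈ 2216.8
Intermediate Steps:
X(J) = -9/4 (X(J) = 9/(-6 + (-3*(-2) - 4)) = 9/(-6 + (6 - 4)) = 9/(-6 + 2) = 9/(-4) = 9*(-¼) = -9/4)
S(s, M) = 27/100 + 3*s/M (S(s, M) = 3*(-9/4/(-25) + s/M) = 3*(-9/4*(-1/25) + s/M) = 3*(9/100 + s/M) = 27/100 + 3*s/M)
(12*31)*6 + S(124, a) = (12*31)*6 + (27/100 + 3*124/(-24)) = 372*6 + (27/100 + 3*124*(-1/24)) = 2232 + (27/100 - 31/2) = 2232 - 1523/100 = 221677/100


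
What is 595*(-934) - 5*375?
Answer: -557605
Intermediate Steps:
595*(-934) - 5*375 = -555730 - 1875 = -557605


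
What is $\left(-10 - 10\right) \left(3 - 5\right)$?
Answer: $40$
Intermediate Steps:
$\left(-10 - 10\right) \left(3 - 5\right) = \left(-10 - 10\right) \left(-2\right) = \left(-20\right) \left(-2\right) = 40$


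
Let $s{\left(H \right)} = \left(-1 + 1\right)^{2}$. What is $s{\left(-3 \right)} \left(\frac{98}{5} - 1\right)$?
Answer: $0$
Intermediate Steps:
$s{\left(H \right)} = 0$ ($s{\left(H \right)} = 0^{2} = 0$)
$s{\left(-3 \right)} \left(\frac{98}{5} - 1\right) = 0 \left(\frac{98}{5} - 1\right) = 0 \cdot \frac{93}{5} = 0$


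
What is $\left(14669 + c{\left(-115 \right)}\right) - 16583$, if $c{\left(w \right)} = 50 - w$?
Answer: $-1749$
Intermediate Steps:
$\left(14669 + c{\left(-115 \right)}\right) - 16583 = \left(14669 + \left(50 - -115\right)\right) - 16583 = \left(14669 + \left(50 + 115\right)\right) - 16583 = \left(14669 + 165\right) - 16583 = 14834 - 16583 = -1749$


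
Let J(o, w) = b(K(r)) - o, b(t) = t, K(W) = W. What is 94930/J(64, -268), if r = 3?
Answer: -94930/61 ≈ -1556.2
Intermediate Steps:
J(o, w) = 3 - o
94930/J(64, -268) = 94930/(3 - 1*64) = 94930/(3 - 64) = 94930/(-61) = 94930*(-1/61) = -94930/61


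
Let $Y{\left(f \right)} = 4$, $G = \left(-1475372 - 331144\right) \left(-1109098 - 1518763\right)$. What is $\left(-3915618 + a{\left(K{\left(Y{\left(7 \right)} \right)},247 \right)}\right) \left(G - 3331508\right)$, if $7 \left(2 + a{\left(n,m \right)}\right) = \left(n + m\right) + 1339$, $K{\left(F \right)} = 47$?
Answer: $- \frac{130111774541933388976}{7} \approx -1.8587 \cdot 10^{19}$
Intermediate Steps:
$G = 4747272942276$ ($G = \left(-1806516\right) \left(-2627861\right) = 4747272942276$)
$a{\left(n,m \right)} = \frac{1325}{7} + \frac{m}{7} + \frac{n}{7}$ ($a{\left(n,m \right)} = -2 + \frac{\left(n + m\right) + 1339}{7} = -2 + \frac{\left(m + n\right) + 1339}{7} = -2 + \frac{1339 + m + n}{7} = -2 + \left(\frac{1339}{7} + \frac{m}{7} + \frac{n}{7}\right) = \frac{1325}{7} + \frac{m}{7} + \frac{n}{7}$)
$\left(-3915618 + a{\left(K{\left(Y{\left(7 \right)} \right)},247 \right)}\right) \left(G - 3331508\right) = \left(-3915618 + \left(\frac{1325}{7} + \frac{1}{7} \cdot 247 + \frac{1}{7} \cdot 47\right)\right) \left(4747272942276 - 3331508\right) = \left(-3915618 + \left(\frac{1325}{7} + \frac{247}{7} + \frac{47}{7}\right)\right) 4747269610768 = \left(-3915618 + \frac{1619}{7}\right) 4747269610768 = \left(- \frac{27407707}{7}\right) 4747269610768 = - \frac{130111774541933388976}{7}$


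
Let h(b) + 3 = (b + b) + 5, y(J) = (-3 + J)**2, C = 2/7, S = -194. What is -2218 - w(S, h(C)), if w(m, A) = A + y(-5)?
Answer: -15992/7 ≈ -2284.6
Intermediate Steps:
C = 2/7 (C = 2*(1/7) = 2/7 ≈ 0.28571)
h(b) = 2 + 2*b (h(b) = -3 + ((b + b) + 5) = -3 + (2*b + 5) = -3 + (5 + 2*b) = 2 + 2*b)
w(m, A) = 64 + A (w(m, A) = A + (-3 - 5)**2 = A + (-8)**2 = A + 64 = 64 + A)
-2218 - w(S, h(C)) = -2218 - (64 + (2 + 2*(2/7))) = -2218 - (64 + (2 + 4/7)) = -2218 - (64 + 18/7) = -2218 - 1*466/7 = -2218 - 466/7 = -15992/7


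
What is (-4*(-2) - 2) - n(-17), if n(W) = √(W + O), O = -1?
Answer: 6 - 3*I*√2 ≈ 6.0 - 4.2426*I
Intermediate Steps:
n(W) = √(-1 + W) (n(W) = √(W - 1) = √(-1 + W))
(-4*(-2) - 2) - n(-17) = (-4*(-2) - 2) - √(-1 - 17) = (8 - 2) - √(-18) = 6 - 3*I*√2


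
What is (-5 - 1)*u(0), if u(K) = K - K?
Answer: 0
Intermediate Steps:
u(K) = 0
(-5 - 1)*u(0) = (-5 - 1)*0 = -6*0 = 0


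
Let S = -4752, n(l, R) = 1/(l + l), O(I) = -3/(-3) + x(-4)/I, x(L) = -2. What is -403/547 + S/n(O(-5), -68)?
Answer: -36392831/2735 ≈ -13306.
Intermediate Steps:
O(I) = 1 - 2/I (O(I) = -3/(-3) - 2/I = -3*(-1/3) - 2/I = 1 - 2/I)
n(l, R) = 1/(2*l)
-403/547 + S/n(O(-5), -68) = -403/547 - 4752/(1/(2*(((-2 - 5)/(-5))))) = -403*1/547 - 4752/(1/(2*((-1/5*(-7))))) = -403/547 - 4752/(1/(2*(7/5))) = -403/547 - 4752/((1/2)*(5/7)) = -403/547 - 4752/5/14 = -403/547 - 4752*14/5 = -403/547 - 66528/5 = -36392831/2735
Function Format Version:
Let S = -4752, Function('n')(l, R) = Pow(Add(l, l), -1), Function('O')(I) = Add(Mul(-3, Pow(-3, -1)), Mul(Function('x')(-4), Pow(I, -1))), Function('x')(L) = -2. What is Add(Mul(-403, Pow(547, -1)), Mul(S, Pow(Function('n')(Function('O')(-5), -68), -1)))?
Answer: Rational(-36392831, 2735) ≈ -13306.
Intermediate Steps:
Function('O')(I) = Add(1, Mul(-2, Pow(I, -1))) (Function('O')(I) = Add(Mul(-3, Pow(-3, -1)), Mul(-2, Pow(I, -1))) = Add(Mul(-3, Rational(-1, 3)), Mul(-2, Pow(I, -1))) = Add(1, Mul(-2, Pow(I, -1))))
Function('n')(l, R) = Mul(Rational(1, 2), Pow(l, -1)) (Function('n')(l, R) = Pow(Mul(2, l), -1) = Mul(Rational(1, 2), Pow(l, -1)))
Add(Mul(-403, Pow(547, -1)), Mul(S, Pow(Function('n')(Function('O')(-5), -68), -1))) = Add(Mul(-403, Pow(547, -1)), Mul(-4752, Pow(Mul(Rational(1, 2), Pow(Mul(Pow(-5, -1), Add(-2, -5)), -1)), -1))) = Add(Mul(-403, Rational(1, 547)), Mul(-4752, Pow(Mul(Rational(1, 2), Pow(Mul(Rational(-1, 5), -7), -1)), -1))) = Add(Rational(-403, 547), Mul(-4752, Pow(Mul(Rational(1, 2), Pow(Rational(7, 5), -1)), -1))) = Add(Rational(-403, 547), Mul(-4752, Pow(Mul(Rational(1, 2), Rational(5, 7)), -1))) = Add(Rational(-403, 547), Mul(-4752, Pow(Rational(5, 14), -1))) = Add(Rational(-403, 547), Mul(-4752, Rational(14, 5))) = Add(Rational(-403, 547), Rational(-66528, 5)) = Rational(-36392831, 2735)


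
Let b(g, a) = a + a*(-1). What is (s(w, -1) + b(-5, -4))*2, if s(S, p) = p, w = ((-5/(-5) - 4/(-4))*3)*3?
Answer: -2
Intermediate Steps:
b(g, a) = 0 (b(g, a) = a - a = 0)
w = 18 (w = ((-5*(-⅕) - 4*(-¼))*3)*3 = ((1 + 1)*3)*3 = (2*3)*3 = 6*3 = 18)
(s(w, -1) + b(-5, -4))*2 = (-1 + 0)*2 = -1*2 = -2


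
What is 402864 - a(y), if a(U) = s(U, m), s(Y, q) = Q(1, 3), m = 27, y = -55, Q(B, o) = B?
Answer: 402863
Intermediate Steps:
s(Y, q) = 1
a(U) = 1
402864 - a(y) = 402864 - 1*1 = 402864 - 1 = 402863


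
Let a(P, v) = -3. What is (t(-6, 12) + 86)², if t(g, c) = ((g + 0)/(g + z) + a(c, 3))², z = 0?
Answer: 8100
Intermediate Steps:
t(g, c) = 4 (t(g, c) = ((g + 0)/(g + 0) - 3)² = (g/g - 3)² = (1 - 3)² = (-2)² = 4)
(t(-6, 12) + 86)² = (4 + 86)² = 90² = 8100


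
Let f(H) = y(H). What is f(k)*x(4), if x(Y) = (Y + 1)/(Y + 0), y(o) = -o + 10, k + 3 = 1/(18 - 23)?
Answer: 33/2 ≈ 16.500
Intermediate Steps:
k = -16/5 (k = -3 + 1/(18 - 23) = -3 + 1/(-5) = -3 - ⅕ = -16/5 ≈ -3.2000)
y(o) = 10 - o
x(Y) = (1 + Y)/Y
f(H) = 10 - H
f(k)*x(4) = (10 - 1*(-16/5))*((1 + 4)/4) = (10 + 16/5)*((¼)*5) = (66/5)*(5/4) = 33/2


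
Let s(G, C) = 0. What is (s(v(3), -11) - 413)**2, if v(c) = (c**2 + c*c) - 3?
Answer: 170569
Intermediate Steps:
v(c) = -3 + 2*c**2 (v(c) = (c**2 + c**2) - 3 = 2*c**2 - 3 = -3 + 2*c**2)
(s(v(3), -11) - 413)**2 = (0 - 413)**2 = (-413)**2 = 170569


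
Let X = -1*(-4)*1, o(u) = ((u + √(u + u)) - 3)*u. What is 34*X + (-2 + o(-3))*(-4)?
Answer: 72 + 12*I*√6 ≈ 72.0 + 29.394*I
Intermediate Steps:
o(u) = u*(-3 + u + √2*√u) (o(u) = ((u + √(2*u)) - 3)*u = ((u + √2*√u) - 3)*u = (-3 + u + √2*√u)*u = u*(-3 + u + √2*√u))
X = 4 (X = 4*1 = 4)
34*X + (-2 + o(-3))*(-4) = 34*4 + (-2 + ((-3)² - 3*(-3) + √2*(-3)^(3/2)))*(-4) = 136 + (-2 + (9 + 9 + √2*(-3*I*√3)))*(-4) = 136 + (-2 + (9 + 9 - 3*I*√6))*(-4) = 136 + (-2 + (18 - 3*I*√6))*(-4) = 136 + (16 - 3*I*√6)*(-4) = 136 + (-64 + 12*I*√6) = 72 + 12*I*√6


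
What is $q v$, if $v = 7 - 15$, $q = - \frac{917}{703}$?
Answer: $\frac{7336}{703} \approx 10.435$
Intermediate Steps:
$q = - \frac{917}{703}$ ($q = \left(-917\right) \frac{1}{703} = - \frac{917}{703} \approx -1.3044$)
$v = -8$ ($v = 7 - 15 = -8$)
$q v = \left(- \frac{917}{703}\right) \left(-8\right) = \frac{7336}{703}$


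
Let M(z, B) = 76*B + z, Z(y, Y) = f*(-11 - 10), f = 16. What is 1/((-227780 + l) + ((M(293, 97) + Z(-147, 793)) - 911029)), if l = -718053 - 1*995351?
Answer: -1/2844884 ≈ -3.5151e-7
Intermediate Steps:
Z(y, Y) = -336 (Z(y, Y) = 16*(-11 - 10) = 16*(-21) = -336)
M(z, B) = z + 76*B
l = -1713404 (l = -718053 - 995351 = -1713404)
1/((-227780 + l) + ((M(293, 97) + Z(-147, 793)) - 911029)) = 1/((-227780 - 1713404) + (((293 + 76*97) - 336) - 911029)) = 1/(-1941184 + (((293 + 7372) - 336) - 911029)) = 1/(-1941184 + ((7665 - 336) - 911029)) = 1/(-1941184 + (7329 - 911029)) = 1/(-1941184 - 903700) = 1/(-2844884) = -1/2844884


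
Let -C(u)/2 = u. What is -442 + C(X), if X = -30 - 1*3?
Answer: -376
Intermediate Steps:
X = -33 (X = -30 - 3 = -33)
C(u) = -2*u
-442 + C(X) = -442 - 2*(-33) = -442 + 66 = -376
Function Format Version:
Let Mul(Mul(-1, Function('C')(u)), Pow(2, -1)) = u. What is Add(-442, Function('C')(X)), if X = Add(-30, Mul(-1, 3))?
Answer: -376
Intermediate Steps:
X = -33 (X = Add(-30, -3) = -33)
Function('C')(u) = Mul(-2, u)
Add(-442, Function('C')(X)) = Add(-442, Mul(-2, -33)) = Add(-442, 66) = -376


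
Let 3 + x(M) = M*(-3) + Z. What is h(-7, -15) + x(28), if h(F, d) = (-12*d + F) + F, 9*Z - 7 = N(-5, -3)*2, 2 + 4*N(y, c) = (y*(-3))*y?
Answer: 151/2 ≈ 75.500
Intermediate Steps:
N(y, c) = -½ - 3*y²/4 (N(y, c) = -½ + ((y*(-3))*y)/4 = -½ + ((-3*y)*y)/4 = -½ + (-3*y²)/4 = -½ - 3*y²/4)
Z = -7/2 (Z = 7/9 + ((-½ - ¾*(-5)²)*2)/9 = 7/9 + ((-½ - ¾*25)*2)/9 = 7/9 + ((-½ - 75/4)*2)/9 = 7/9 + (-77/4*2)/9 = 7/9 + (⅑)*(-77/2) = 7/9 - 77/18 = -7/2 ≈ -3.5000)
h(F, d) = -12*d + 2*F (h(F, d) = (F - 12*d) + F = -12*d + 2*F)
x(M) = -13/2 - 3*M (x(M) = -3 + (M*(-3) - 7/2) = -3 + (-3*M - 7/2) = -3 + (-7/2 - 3*M) = -13/2 - 3*M)
h(-7, -15) + x(28) = (-12*(-15) + 2*(-7)) + (-13/2 - 3*28) = (180 - 14) + (-13/2 - 84) = 166 - 181/2 = 151/2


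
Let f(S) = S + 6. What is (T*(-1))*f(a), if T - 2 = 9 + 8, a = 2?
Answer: -152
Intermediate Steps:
f(S) = 6 + S
T = 19 (T = 2 + (9 + 8) = 2 + 17 = 19)
(T*(-1))*f(a) = (19*(-1))*(6 + 2) = -19*8 = -152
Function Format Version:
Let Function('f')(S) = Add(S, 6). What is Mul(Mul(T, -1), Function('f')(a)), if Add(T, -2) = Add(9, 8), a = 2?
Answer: -152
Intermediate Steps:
Function('f')(S) = Add(6, S)
T = 19 (T = Add(2, Add(9, 8)) = Add(2, 17) = 19)
Mul(Mul(T, -1), Function('f')(a)) = Mul(Mul(19, -1), Add(6, 2)) = Mul(-19, 8) = -152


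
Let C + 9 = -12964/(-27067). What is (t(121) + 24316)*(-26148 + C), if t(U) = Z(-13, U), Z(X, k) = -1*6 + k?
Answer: -17296624077205/27067 ≈ -6.3903e+8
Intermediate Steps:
Z(X, k) = -6 + k
t(U) = -6 + U
C = -230639/27067 (C = -9 - 12964/(-27067) = -9 - 12964*(-1/27067) = -9 + 12964/27067 = -230639/27067 ≈ -8.5210)
(t(121) + 24316)*(-26148 + C) = ((-6 + 121) + 24316)*(-26148 - 230639/27067) = (115 + 24316)*(-707978555/27067) = 24431*(-707978555/27067) = -17296624077205/27067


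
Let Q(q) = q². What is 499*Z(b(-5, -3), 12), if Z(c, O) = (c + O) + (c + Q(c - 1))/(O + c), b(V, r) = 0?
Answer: 72355/12 ≈ 6029.6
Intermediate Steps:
Z(c, O) = O + c + (c + (-1 + c)²)/(O + c) (Z(c, O) = (c + O) + (c + (c - 1)²)/(O + c) = (O + c) + (c + (-1 + c)²)/(O + c) = O + c + (c + (-1 + c)²)/(O + c))
499*Z(b(-5, -3), 12) = 499*((1 + 12² - 1*0 + 2*0² + 2*12*0)/(12 + 0)) = 499*((1 + 144 + 0 + 2*0 + 0)/12) = 499*((1 + 144 + 0 + 0 + 0)/12) = 499*((1/12)*145) = 499*(145/12) = 72355/12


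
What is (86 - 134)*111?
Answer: -5328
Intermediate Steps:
(86 - 134)*111 = -48*111 = -5328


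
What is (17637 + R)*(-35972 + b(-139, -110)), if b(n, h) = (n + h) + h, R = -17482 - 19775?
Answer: 712814220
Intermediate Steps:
R = -37257
b(n, h) = n + 2*h (b(n, h) = (h + n) + h = n + 2*h)
(17637 + R)*(-35972 + b(-139, -110)) = (17637 - 37257)*(-35972 + (-139 + 2*(-110))) = -19620*(-35972 + (-139 - 220)) = -19620*(-35972 - 359) = -19620*(-36331) = 712814220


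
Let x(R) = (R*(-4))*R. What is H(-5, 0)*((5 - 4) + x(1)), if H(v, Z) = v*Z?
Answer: 0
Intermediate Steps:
x(R) = -4*R² (x(R) = (-4*R)*R = -4*R²)
H(v, Z) = Z*v
H(-5, 0)*((5 - 4) + x(1)) = (0*(-5))*((5 - 4) - 4*1²) = 0*(1 - 4*1) = 0*(1 - 4) = 0*(-3) = 0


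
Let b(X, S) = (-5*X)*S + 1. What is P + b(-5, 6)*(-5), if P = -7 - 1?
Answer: -763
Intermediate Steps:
b(X, S) = 1 - 5*S*X (b(X, S) = -5*S*X + 1 = 1 - 5*S*X)
P = -8
P + b(-5, 6)*(-5) = -8 + (1 - 5*6*(-5))*(-5) = -8 + (1 + 150)*(-5) = -8 + 151*(-5) = -8 - 755 = -763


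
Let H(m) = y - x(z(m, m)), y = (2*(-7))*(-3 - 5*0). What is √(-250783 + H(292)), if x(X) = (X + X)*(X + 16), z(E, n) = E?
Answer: I*√430613 ≈ 656.21*I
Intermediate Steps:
y = 42 (y = -14*(-3 + 0) = -14*(-3) = 42)
x(X) = 2*X*(16 + X) (x(X) = (2*X)*(16 + X) = 2*X*(16 + X))
H(m) = 42 - 2*m*(16 + m)
√(-250783 + H(292)) = √(-250783 + (42 - 2*292*(16 + 292))) = √(-250783 + (42 - 2*292*308)) = √(-250783 + (42 - 179872)) = √(-250783 - 179830) = √(-430613) = I*√430613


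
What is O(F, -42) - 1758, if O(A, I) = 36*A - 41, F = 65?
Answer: 541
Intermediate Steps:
O(A, I) = -41 + 36*A
O(F, -42) - 1758 = (-41 + 36*65) - 1758 = (-41 + 2340) - 1758 = 2299 - 1758 = 541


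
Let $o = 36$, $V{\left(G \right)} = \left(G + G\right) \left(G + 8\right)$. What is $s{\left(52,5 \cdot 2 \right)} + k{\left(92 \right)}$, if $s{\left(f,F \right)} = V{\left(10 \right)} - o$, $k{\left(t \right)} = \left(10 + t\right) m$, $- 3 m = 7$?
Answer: $86$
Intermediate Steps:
$m = - \frac{7}{3}$ ($m = \left(- \frac{1}{3}\right) 7 = - \frac{7}{3} \approx -2.3333$)
$V{\left(G \right)} = 2 G \left(8 + G\right)$
$k{\left(t \right)} = - \frac{70}{3} - \frac{7 t}{3}$ ($k{\left(t \right)} = \left(10 + t\right) \left(- \frac{7}{3}\right) = - \frac{70}{3} - \frac{7 t}{3}$)
$s{\left(f,F \right)} = 324$ ($s{\left(f,F \right)} = 2 \cdot 10 \left(8 + 10\right) - 36 = 2 \cdot 10 \cdot 18 - 36 = 360 - 36 = 324$)
$s{\left(52,5 \cdot 2 \right)} + k{\left(92 \right)} = 324 - 238 = 86$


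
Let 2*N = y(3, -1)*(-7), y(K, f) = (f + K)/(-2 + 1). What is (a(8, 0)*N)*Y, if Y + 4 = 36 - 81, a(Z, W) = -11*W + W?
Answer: 0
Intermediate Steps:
a(Z, W) = -10*W
y(K, f) = -K - f (y(K, f) = (K + f)/(-1) = (K + f)*(-1) = -K - f)
Y = -49 (Y = -4 + (36 - 81) = -4 - 45 = -49)
N = 7 (N = ((-1*3 - 1*(-1))*(-7))/2 = ((-3 + 1)*(-7))/2 = (-2*(-7))/2 = (½)*14 = 7)
(a(8, 0)*N)*Y = (-10*0*7)*(-49) = (0*7)*(-49) = 0*(-49) = 0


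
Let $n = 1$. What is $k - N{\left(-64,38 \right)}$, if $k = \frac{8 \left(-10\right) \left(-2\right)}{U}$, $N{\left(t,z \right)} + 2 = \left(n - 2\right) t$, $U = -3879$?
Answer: $- \frac{240658}{3879} \approx -62.041$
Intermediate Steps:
$N{\left(t,z \right)} = -2 - t$ ($N{\left(t,z \right)} = -2 + \left(1 - 2\right) t = -2 - t$)
$k = - \frac{160}{3879}$ ($k = \frac{8 \left(-10\right) \left(-2\right)}{-3879} = \left(-80\right) \left(-2\right) \left(- \frac{1}{3879}\right) = 160 \left(- \frac{1}{3879}\right) = - \frac{160}{3879} \approx -0.041248$)
$k - N{\left(-64,38 \right)} = - \frac{160}{3879} - \left(-2 - -64\right) = - \frac{160}{3879} - \left(-2 + 64\right) = - \frac{160}{3879} - 62 = - \frac{240658}{3879}$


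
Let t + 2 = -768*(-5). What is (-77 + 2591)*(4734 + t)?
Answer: 21550008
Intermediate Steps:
t = 3838 (t = -2 - 768*(-5) = -2 + 3840 = 3838)
(-77 + 2591)*(4734 + t) = (-77 + 2591)*(4734 + 3838) = 2514*8572 = 21550008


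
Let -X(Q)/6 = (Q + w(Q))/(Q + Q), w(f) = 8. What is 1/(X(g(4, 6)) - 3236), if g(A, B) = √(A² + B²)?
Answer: -42107/136384429 + 12*√13/136384429 ≈ -0.00030842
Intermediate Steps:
X(Q) = -3*(8 + Q)/Q (X(Q) = -6*(Q + 8)/(Q + Q) = -6*(8 + Q)/(2*Q) = -6*(8 + Q)*1/(2*Q) = -3*(8 + Q)/Q)
1/(X(g(4, 6)) - 3236) = 1/((-3 - 24/√(4² + 6²)) - 3236) = 1/((-3 - 24/√(16 + 36)) - 3236) = 1/((-3 - 24*√13/26) - 3236) = 1/((-3 - 12*√13/13) - 3236) = 1/(-3239 - 12*√13/13)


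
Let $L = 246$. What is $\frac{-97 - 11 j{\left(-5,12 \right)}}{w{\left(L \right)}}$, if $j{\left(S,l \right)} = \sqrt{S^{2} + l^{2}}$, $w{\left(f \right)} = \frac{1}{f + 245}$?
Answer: $-117840$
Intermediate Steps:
$w{\left(f \right)} = \frac{1}{245 + f}$
$\frac{-97 - 11 j{\left(-5,12 \right)}}{w{\left(L \right)}} = \frac{-97 - 11 \sqrt{\left(-5\right)^{2} + 12^{2}}}{\frac{1}{245 + 246}} = \frac{-97 - 11 \sqrt{25 + 144}}{\frac{1}{491}} = \left(-97 - 11 \sqrt{169}\right) \frac{1}{\frac{1}{491}} = \left(-97 - 143\right) 491 = \left(-240\right) 491 = -117840$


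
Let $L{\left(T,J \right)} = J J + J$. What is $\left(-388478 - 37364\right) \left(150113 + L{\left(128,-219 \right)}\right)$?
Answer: $-84254968910$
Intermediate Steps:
$L{\left(T,J \right)} = J + J^{2}$ ($L{\left(T,J \right)} = J^{2} + J = J + J^{2}$)
$\left(-388478 - 37364\right) \left(150113 + L{\left(128,-219 \right)}\right) = \left(-388478 - 37364\right) \left(150113 - 219 \left(1 - 219\right)\right) = - 425842 \left(150113 - -47742\right) = - 425842 \left(150113 + 47742\right) = \left(-425842\right) 197855 = -84254968910$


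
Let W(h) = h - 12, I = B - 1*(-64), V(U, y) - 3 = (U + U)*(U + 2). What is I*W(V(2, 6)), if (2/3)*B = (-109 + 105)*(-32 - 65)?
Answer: 4522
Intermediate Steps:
B = 582 (B = 3*((-109 + 105)*(-32 - 65))/2 = 3*(-4*(-97))/2 = (3/2)*388 = 582)
V(U, y) = 3 + 2*U*(2 + U) (V(U, y) = 3 + (U + U)*(U + 2) = 3 + (2*U)*(2 + U) = 3 + 2*U*(2 + U))
I = 646 (I = 582 - 1*(-64) = 582 + 64 = 646)
W(h) = -12 + h
I*W(V(2, 6)) = 646*(-12 + (3 + 2*2**2 + 4*2)) = 646*(-12 + (3 + 2*4 + 8)) = 646*(-12 + (3 + 8 + 8)) = 646*(-12 + 19) = 646*7 = 4522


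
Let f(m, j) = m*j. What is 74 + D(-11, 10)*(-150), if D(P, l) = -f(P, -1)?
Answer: 1724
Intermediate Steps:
f(m, j) = j*m
D(P, l) = P (D(P, l) = -(-1)*P = P)
74 + D(-11, 10)*(-150) = 74 - 11*(-150) = 74 + 1650 = 1724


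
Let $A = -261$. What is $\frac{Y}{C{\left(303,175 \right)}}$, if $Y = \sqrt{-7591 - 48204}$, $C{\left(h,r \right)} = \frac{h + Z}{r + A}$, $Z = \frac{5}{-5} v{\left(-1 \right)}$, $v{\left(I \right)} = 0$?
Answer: $- \frac{86 i \sqrt{55795}}{303} \approx - 67.043 i$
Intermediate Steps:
$Z = 0$ ($Z = \frac{5}{-5} \cdot 0 = 5 \left(- \frac{1}{5}\right) 0 = \left(-1\right) 0 = 0$)
$C{\left(h,r \right)} = \frac{h}{-261 + r}$ ($C{\left(h,r \right)} = \frac{h + 0}{r - 261} = \frac{h}{-261 + r}$)
$Y = i \sqrt{55795}$ ($Y = \sqrt{-55795} = i \sqrt{55795} \approx 236.21 i$)
$\frac{Y}{C{\left(303,175 \right)}} = \frac{i \sqrt{55795}}{303 \frac{1}{-261 + 175}} = \frac{i \sqrt{55795}}{303 \frac{1}{-86}} = \frac{i \sqrt{55795}}{303 \left(- \frac{1}{86}\right)} = \frac{i \sqrt{55795}}{- \frac{303}{86}} = i \sqrt{55795} \left(- \frac{86}{303}\right) = - \frac{86 i \sqrt{55795}}{303}$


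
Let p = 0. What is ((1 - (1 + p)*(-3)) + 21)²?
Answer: 625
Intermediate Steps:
((1 - (1 + p)*(-3)) + 21)² = ((1 - (1 + 0)*(-3)) + 21)² = ((1 - (-3)) + 21)² = ((1 - 1*(-3)) + 21)² = ((1 + 3) + 21)² = (4 + 21)² = 25² = 625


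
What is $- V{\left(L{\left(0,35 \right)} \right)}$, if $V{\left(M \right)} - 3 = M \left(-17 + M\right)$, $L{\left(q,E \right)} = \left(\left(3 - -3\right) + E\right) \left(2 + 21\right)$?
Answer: $-873221$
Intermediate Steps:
$L{\left(q,E \right)} = 138 + 23 E$ ($L{\left(q,E \right)} = \left(\left(3 + 3\right) + E\right) 23 = \left(6 + E\right) 23 = 138 + 23 E$)
$V{\left(M \right)} = 3 + M \left(-17 + M\right)$
$- V{\left(L{\left(0,35 \right)} \right)} = - (3 + \left(138 + 23 \cdot 35\right)^{2} - 17 \left(138 + 23 \cdot 35\right)) = - (3 + \left(138 + 805\right)^{2} - 17 \left(138 + 805\right)) = - (3 + 943^{2} - 16031) = - (3 + 889249 - 16031) = \left(-1\right) 873221 = -873221$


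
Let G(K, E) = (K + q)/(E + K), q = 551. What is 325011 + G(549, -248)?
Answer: 97829411/301 ≈ 3.2501e+5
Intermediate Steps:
G(K, E) = (551 + K)/(E + K) (G(K, E) = (K + 551)/(E + K) = (551 + K)/(E + K))
325011 + G(549, -248) = 325011 + (551 + 549)/(-248 + 549) = 325011 + 1100/301 = 97829411/301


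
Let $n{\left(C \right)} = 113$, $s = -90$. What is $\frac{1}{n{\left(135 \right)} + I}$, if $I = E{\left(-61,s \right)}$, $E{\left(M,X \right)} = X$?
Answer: $\frac{1}{23} \approx 0.043478$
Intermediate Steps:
$I = -90$
$\frac{1}{n{\left(135 \right)} + I} = \frac{1}{113 - 90} = \frac{1}{23}$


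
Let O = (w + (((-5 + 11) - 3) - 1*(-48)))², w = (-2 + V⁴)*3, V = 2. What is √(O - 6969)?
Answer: 4*√105 ≈ 40.988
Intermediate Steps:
w = 42 (w = (-2 + 2⁴)*3 = (-2 + 16)*3 = 14*3 = 42)
O = 8649 (O = (42 + (((-5 + 11) - 3) - 1*(-48)))² = (42 + ((6 - 3) + 48))² = (42 + (3 + 48))² = (42 + 51)² = 93² = 8649)
√(O - 6969) = √(8649 - 6969) = √1680 = 4*√105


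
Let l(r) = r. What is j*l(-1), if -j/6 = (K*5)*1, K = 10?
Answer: 300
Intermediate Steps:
j = -300 (j = -6*10*5 = -300 ≈ -300.00)
j*l(-1) = -300*(-1) = 300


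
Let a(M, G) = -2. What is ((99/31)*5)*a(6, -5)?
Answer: -990/31 ≈ -31.935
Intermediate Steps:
((99/31)*5)*a(6, -5) = ((99/31)*5)*(-2) = (495/31)*(-2) = -990/31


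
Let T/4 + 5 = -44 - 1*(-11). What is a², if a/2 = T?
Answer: 92416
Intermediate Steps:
T = -152 (T = -20 + 4*(-44 - 1*(-11)) = -20 + 4*(-44 + 11) = -20 + 4*(-33) = -20 - 132 = -152)
a = -304 (a = 2*(-152) = -304)
a² = (-304)² = 92416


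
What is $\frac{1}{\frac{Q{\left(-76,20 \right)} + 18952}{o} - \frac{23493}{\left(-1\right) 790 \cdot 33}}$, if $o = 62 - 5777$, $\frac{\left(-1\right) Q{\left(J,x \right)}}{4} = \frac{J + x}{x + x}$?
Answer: $- \frac{5518150}{13331931} \approx -0.4139$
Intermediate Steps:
$Q{\left(J,x \right)} = - \frac{2 \left(J + x\right)}{x}$ ($Q{\left(J,x \right)} = - 4 \frac{J + x}{x + x} = - 4 \frac{J + x}{2 x} = - \frac{2 \left(J + x\right)}{x}$)
$o = -5715$ ($o = 62 - 5777 = -5715$)
$\frac{1}{\frac{Q{\left(-76,20 \right)} + 18952}{o} - \frac{23493}{\left(-1\right) 790 \cdot 33}} = \frac{1}{\frac{\left(-2 - - \frac{152}{20}\right) + 18952}{-5715} - \frac{23493}{\left(-1\right) 790 \cdot 33}} = \frac{1}{\left(\left(-2 - \left(-152\right) \frac{1}{20}\right) + 18952\right) \left(- \frac{1}{5715}\right) - \frac{23493}{\left(-790\right) 33}} = \frac{1}{\left(\left(-2 + \frac{38}{5}\right) + 18952\right) \left(- \frac{1}{5715}\right) - \frac{23493}{-26070}} = \frac{1}{\left(\frac{28}{5} + 18952\right) \left(- \frac{1}{5715}\right) - - \frac{7831}{8690}} = \frac{1}{\frac{94788}{5} \left(- \frac{1}{5715}\right) + \frac{7831}{8690}} = \frac{1}{- \frac{10532}{3175} + \frac{7831}{8690}} = \frac{1}{- \frac{13331931}{5518150}} = - \frac{5518150}{13331931}$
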